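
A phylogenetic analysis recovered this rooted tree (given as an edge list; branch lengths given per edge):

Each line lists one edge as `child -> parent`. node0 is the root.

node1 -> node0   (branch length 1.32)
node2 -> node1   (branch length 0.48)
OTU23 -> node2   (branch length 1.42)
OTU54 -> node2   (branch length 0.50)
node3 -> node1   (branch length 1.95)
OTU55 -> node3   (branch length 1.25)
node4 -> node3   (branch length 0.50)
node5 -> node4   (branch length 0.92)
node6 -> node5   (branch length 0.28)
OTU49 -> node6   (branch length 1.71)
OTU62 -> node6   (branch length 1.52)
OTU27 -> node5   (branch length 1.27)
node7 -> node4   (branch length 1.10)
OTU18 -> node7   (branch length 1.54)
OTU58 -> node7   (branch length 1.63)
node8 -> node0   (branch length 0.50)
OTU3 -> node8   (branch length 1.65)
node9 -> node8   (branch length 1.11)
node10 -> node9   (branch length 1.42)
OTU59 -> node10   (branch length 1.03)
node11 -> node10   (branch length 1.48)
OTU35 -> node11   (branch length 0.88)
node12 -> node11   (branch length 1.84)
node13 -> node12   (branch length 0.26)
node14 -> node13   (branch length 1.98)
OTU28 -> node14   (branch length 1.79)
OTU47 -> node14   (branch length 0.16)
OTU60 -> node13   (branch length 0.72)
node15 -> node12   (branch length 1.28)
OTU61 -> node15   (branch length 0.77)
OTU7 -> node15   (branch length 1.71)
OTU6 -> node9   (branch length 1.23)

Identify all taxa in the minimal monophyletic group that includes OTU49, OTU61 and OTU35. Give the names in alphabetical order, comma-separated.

Tracing OTU49: it sits inside (OTU49,OTU62).
Tracing OTU61: it sits inside (OTU61,OTU7).
Tracing OTU35: it sits inside (OTU35,(((OTU28,OTU47),OTU60),(OTU61,OTU7))).
The smallest clade enclosing all 3 is the whole tree (their MRCA is the root), so the answer is all 17 tips in alphabetical order.

OTU18, OTU23, OTU27, OTU28, OTU3, OTU35, OTU47, OTU49, OTU54, OTU55, OTU58, OTU59, OTU6, OTU60, OTU61, OTU62, OTU7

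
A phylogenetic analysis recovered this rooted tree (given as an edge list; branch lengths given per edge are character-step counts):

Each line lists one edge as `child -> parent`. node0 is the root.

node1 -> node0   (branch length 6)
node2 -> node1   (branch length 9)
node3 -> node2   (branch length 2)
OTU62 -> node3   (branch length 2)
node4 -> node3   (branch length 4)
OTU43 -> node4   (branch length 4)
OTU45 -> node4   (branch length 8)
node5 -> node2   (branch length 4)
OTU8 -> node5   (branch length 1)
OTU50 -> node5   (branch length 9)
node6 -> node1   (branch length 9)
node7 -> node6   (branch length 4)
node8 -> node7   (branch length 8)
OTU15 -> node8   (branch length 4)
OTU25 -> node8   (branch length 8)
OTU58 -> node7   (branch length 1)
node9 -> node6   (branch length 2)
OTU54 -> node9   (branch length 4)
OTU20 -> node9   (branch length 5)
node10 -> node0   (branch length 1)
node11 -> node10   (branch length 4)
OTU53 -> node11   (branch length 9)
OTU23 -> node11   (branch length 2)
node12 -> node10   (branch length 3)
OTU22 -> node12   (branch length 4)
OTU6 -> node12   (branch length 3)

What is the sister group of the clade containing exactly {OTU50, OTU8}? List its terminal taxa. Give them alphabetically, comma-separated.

OTU43, OTU45, OTU62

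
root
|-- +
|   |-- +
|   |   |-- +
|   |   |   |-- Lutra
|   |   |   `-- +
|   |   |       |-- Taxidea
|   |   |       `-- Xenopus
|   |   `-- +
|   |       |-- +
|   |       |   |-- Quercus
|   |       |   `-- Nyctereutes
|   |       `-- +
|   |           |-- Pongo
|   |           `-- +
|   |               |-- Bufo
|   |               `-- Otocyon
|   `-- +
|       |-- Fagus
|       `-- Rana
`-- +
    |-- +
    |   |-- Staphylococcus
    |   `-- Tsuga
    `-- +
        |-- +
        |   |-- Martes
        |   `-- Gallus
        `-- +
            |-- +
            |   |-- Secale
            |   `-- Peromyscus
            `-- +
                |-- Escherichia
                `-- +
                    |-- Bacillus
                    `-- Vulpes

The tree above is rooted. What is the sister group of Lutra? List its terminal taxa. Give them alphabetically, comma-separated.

Lutra attaches to the tree at the node subtending (Lutra,(Taxidea,Xenopus)).
The other lineage descending from that same node — the sister group — is (Taxidea,Xenopus); its 2 tips in alphabetical order are the answer.

Taxidea, Xenopus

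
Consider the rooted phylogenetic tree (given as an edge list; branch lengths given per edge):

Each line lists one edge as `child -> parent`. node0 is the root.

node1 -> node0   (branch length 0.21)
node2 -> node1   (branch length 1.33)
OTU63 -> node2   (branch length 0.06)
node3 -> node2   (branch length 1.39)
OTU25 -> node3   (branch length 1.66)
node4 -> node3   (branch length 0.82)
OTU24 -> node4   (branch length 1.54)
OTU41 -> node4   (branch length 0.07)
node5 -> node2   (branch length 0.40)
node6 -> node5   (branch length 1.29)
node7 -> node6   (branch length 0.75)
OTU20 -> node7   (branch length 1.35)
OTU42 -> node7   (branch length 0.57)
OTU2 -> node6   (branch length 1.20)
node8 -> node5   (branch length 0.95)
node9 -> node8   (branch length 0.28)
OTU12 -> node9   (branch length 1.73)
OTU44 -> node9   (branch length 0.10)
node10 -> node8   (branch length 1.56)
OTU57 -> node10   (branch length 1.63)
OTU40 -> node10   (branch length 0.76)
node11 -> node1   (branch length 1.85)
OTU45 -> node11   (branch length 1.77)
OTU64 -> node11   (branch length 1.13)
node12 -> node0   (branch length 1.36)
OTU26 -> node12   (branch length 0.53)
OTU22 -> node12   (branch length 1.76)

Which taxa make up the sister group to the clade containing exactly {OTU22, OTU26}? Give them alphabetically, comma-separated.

OTU12, OTU2, OTU20, OTU24, OTU25, OTU40, OTU41, OTU42, OTU44, OTU45, OTU57, OTU63, OTU64

The clade containing exactly {OTU22, OTU26} attaches directly to the root of the tree.
The other lineage descending from that same node — the sister group — is ((OTU63,(OTU25,(OTU24,OTU41)),(((OTU20,OTU42),OTU2),((OTU12,OTU44),(OTU57,OTU40)))),(OTU45,OTU64)); its 13 tips in alphabetical order are the answer.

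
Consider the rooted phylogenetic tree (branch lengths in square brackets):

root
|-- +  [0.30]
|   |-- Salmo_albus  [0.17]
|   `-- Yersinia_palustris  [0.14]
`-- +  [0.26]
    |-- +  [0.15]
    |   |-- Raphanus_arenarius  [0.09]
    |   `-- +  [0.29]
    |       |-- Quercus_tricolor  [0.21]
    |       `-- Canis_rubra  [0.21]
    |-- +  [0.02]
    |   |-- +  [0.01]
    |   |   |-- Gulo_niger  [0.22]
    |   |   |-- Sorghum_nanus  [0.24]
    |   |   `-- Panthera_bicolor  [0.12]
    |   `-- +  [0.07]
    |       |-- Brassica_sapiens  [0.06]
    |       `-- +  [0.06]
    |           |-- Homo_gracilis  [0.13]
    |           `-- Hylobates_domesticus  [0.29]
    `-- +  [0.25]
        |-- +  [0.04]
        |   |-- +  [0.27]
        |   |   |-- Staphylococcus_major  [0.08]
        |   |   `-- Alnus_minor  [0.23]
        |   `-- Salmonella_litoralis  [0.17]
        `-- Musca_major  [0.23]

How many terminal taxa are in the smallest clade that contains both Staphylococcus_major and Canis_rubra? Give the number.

13

The MRCA of Staphylococcus_major and Canis_rubra is the node subtending ((Raphanus_arenarius,(Quercus_tricolor,Canis_rubra)),((Gulo_niger,Sorghum_nanus,Panthera_bicolor),(Brassica_sapiens,(Homo_gracilis,Hylobates_domesticus))),(((Staphylococcus_major,Alnus_minor),Salmonella_litoralis),Musca_major)).
That clade contains 13 terminal taxa: Alnus_minor, Brassica_sapiens, Canis_rubra, Gulo_niger, Homo_gracilis, Hylobates_domesticus, Musca_major, Panthera_bicolor, Quercus_tricolor, Raphanus_arenarius, Salmonella_litoralis, Sorghum_nanus, Staphylococcus_major.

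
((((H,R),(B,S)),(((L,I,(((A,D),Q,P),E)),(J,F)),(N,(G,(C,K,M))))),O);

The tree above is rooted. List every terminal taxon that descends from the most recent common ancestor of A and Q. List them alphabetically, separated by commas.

A, D, P, Q

Tracing A: it sits inside (A,D).
Tracing Q: it sits inside ((A,D),Q,P).
The smallest clade enclosing both is ((A,D),Q,P); the answer is its 4 terminal taxa in alphabetical order.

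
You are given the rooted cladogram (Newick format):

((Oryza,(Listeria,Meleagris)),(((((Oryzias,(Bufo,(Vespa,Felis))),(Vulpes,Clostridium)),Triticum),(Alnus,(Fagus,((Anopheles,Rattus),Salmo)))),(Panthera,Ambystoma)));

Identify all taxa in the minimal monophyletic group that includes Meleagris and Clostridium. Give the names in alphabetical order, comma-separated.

Alnus, Ambystoma, Anopheles, Bufo, Clostridium, Fagus, Felis, Listeria, Meleagris, Oryza, Oryzias, Panthera, Rattus, Salmo, Triticum, Vespa, Vulpes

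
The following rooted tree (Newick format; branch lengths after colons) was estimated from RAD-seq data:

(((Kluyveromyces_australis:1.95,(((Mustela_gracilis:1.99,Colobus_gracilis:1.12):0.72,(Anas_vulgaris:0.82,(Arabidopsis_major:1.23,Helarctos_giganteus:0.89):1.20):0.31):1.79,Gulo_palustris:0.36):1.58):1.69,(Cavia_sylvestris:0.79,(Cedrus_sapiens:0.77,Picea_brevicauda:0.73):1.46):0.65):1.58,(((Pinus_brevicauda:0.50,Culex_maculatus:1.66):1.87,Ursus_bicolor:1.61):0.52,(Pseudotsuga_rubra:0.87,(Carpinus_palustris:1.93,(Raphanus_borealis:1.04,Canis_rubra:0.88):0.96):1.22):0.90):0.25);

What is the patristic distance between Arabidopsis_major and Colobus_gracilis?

The path runs Arabidopsis_major → … → MRCA → … → Colobus_gracilis; the MRCA is the node subtending ((Mustela_gracilis,Colobus_gracilis),(Anas_vulgaris,(Arabidopsis_major,Helarctos_giganteus))).
Branch lengths along that path: 1.23 + 1.20 + 0.31 + 0.72 + 1.12 = 4.58.

4.58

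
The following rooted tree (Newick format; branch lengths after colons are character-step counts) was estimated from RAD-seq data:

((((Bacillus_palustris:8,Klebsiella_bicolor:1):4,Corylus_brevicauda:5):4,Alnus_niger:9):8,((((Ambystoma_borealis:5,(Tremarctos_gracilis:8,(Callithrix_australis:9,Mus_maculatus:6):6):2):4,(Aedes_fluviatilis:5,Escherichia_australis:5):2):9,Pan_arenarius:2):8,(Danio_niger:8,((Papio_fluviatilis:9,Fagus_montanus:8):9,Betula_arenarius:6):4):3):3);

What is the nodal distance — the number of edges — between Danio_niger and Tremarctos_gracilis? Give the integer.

7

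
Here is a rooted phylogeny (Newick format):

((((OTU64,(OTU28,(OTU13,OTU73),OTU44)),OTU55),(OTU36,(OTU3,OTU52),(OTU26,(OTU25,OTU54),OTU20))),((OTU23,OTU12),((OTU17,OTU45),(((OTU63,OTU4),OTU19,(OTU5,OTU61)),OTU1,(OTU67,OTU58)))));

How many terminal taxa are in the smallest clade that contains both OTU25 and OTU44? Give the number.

The MRCA of OTU25 and OTU44 is the node subtending (((OTU64,(OTU28,(OTU13,OTU73),OTU44)),OTU55),(OTU36,(OTU3,OTU52),(OTU26,(OTU25,OTU54),OTU20))).
That clade contains 13 terminal taxa: OTU13, OTU20, OTU25, OTU26, OTU28, OTU3, OTU36, OTU44, OTU52, OTU54, OTU55, OTU64, OTU73.

13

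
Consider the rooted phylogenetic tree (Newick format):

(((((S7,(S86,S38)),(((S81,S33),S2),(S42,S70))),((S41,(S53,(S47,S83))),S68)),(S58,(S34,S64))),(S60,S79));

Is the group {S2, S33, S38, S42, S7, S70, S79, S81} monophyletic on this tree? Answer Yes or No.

The MRCA of the listed taxa is the root, so the smallest clade containing them is the whole tree.
That clade also contains S34, S41, S47, S53, S58, S60, S64, S68, S83, S86, which are not in the proposed group, so the group is not monophyletic.

No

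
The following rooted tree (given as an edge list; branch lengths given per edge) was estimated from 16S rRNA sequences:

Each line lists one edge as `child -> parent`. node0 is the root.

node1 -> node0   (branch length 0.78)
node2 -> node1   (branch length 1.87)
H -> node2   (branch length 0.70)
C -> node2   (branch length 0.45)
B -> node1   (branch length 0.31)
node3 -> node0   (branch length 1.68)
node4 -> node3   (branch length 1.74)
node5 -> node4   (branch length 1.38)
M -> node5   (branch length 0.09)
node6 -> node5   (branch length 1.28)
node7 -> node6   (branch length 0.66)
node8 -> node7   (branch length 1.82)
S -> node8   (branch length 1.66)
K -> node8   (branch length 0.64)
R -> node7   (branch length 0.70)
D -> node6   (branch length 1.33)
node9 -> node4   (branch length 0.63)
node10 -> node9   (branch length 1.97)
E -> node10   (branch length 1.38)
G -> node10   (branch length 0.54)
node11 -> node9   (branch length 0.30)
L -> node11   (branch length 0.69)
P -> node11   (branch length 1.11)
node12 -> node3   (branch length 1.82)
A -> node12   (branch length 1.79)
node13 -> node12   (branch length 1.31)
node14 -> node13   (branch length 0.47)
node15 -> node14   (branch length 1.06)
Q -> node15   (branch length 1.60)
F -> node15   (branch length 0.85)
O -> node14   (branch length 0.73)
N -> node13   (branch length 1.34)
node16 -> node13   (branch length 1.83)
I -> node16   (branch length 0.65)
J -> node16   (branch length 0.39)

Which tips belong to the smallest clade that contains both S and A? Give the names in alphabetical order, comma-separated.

Tracing S: it sits inside (S,K).
Tracing A: it sits inside (A,(((Q,F),O),N,(I,J))).
The smallest clade enclosing both is (((M,(((S,K),R),D)),((E,G),(L,P))),(A,(((Q,F),O),N,(I,J)))); the answer is its 16 terminal taxa in alphabetical order.

A, D, E, F, G, I, J, K, L, M, N, O, P, Q, R, S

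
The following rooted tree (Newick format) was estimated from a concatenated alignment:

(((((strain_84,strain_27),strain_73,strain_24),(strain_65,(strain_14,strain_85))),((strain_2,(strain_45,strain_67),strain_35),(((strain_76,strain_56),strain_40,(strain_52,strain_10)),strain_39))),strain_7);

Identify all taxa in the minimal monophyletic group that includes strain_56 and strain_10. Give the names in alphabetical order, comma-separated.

strain_10, strain_40, strain_52, strain_56, strain_76

Tracing strain_56: it sits inside (strain_76,strain_56).
Tracing strain_10: it sits inside (strain_52,strain_10).
The smallest clade enclosing both is ((strain_76,strain_56),strain_40,(strain_52,strain_10)); the answer is its 5 terminal taxa in alphabetical order.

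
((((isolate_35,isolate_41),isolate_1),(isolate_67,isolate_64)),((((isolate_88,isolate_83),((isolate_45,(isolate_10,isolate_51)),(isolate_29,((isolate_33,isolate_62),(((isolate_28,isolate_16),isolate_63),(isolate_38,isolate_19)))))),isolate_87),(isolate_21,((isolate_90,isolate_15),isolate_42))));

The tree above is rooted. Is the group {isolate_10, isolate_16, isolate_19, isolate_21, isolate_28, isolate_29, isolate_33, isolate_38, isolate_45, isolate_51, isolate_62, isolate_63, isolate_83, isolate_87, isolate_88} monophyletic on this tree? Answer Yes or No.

The MRCA of the listed taxa subtends ((((isolate_88,isolate_83),((isolate_45,(isolate_10,isolate_51)),(isolate_29,((isolate_33,isolate_62),(((isolate_28,isolate_16),isolate_63),(isolate_38,isolate_19)))))),isolate_87),(isolate_21,((isolate_90,isolate_15),isolate_42))).
That clade also contains isolate_15, isolate_42, isolate_90, which are not in the proposed group, so the group is not monophyletic.

No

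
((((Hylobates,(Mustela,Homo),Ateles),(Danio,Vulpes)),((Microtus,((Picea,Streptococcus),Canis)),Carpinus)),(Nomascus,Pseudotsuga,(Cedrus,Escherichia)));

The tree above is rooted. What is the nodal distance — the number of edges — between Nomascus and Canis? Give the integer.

7

The MRCA of Nomascus and Canis is the root of the tree.
From Nomascus up to that node: 2 branches. From Canis up to the same node: 5 branches. Total: 2 + 5 = 7.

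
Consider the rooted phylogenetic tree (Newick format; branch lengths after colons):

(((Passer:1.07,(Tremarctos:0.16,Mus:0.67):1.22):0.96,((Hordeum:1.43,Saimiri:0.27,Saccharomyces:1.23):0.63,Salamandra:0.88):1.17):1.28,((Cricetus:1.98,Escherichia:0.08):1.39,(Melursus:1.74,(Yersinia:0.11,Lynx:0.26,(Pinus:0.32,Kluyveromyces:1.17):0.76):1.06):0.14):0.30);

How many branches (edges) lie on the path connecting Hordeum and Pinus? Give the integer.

The MRCA of Hordeum and Pinus is the root of the tree.
From Hordeum up to that node: 4 branches. From Pinus up to the same node: 5 branches. Total: 4 + 5 = 9.

9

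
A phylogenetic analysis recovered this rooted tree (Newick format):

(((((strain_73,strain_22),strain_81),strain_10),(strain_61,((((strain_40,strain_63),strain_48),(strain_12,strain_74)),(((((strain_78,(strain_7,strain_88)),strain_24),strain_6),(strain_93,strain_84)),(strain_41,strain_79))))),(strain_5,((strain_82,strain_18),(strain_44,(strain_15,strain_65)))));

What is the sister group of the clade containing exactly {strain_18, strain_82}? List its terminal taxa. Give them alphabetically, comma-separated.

The clade containing exactly {strain_18, strain_82} attaches to the tree at the node subtending ((strain_82,strain_18),(strain_44,(strain_15,strain_65))).
The other lineage descending from that same node — the sister group — is (strain_44,(strain_15,strain_65)); its 3 tips in alphabetical order are the answer.

strain_15, strain_44, strain_65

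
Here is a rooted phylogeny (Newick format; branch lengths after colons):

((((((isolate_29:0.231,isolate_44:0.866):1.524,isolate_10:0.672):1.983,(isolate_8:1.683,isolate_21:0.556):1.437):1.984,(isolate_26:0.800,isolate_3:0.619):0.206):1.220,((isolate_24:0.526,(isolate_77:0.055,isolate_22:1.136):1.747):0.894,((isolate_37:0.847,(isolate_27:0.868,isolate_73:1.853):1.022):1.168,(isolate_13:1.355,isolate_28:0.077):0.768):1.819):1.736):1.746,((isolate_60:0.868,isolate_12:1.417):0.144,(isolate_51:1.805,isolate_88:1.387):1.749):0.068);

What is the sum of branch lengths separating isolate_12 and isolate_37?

8.945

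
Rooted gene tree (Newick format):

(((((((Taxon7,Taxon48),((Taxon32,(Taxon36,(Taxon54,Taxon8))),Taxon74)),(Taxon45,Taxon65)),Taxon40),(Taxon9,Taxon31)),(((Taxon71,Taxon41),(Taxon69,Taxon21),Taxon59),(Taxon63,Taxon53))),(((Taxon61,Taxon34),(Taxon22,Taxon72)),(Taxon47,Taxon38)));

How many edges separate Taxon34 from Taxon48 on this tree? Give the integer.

The MRCA of Taxon34 and Taxon48 is the root of the tree.
From Taxon34 up to that node: 4 branches. From Taxon48 up to the same node: 7 branches. Total: 4 + 7 = 11.

11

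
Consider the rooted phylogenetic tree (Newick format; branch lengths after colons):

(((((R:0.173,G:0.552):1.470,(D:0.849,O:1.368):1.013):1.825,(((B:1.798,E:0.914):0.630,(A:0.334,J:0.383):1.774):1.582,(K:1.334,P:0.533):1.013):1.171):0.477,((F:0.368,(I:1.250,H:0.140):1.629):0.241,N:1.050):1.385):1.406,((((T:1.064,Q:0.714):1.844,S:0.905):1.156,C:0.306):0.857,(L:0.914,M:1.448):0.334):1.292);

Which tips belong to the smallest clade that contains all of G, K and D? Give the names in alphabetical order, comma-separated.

Tracing G: it sits inside (R,G).
Tracing K: it sits inside (K,P).
Tracing D: it sits inside (D,O).
The smallest clade enclosing all 3 is (((R,G),(D,O)),(((B,E),(A,J)),(K,P))); the answer is its 10 terminal taxa in alphabetical order.

A, B, D, E, G, J, K, O, P, R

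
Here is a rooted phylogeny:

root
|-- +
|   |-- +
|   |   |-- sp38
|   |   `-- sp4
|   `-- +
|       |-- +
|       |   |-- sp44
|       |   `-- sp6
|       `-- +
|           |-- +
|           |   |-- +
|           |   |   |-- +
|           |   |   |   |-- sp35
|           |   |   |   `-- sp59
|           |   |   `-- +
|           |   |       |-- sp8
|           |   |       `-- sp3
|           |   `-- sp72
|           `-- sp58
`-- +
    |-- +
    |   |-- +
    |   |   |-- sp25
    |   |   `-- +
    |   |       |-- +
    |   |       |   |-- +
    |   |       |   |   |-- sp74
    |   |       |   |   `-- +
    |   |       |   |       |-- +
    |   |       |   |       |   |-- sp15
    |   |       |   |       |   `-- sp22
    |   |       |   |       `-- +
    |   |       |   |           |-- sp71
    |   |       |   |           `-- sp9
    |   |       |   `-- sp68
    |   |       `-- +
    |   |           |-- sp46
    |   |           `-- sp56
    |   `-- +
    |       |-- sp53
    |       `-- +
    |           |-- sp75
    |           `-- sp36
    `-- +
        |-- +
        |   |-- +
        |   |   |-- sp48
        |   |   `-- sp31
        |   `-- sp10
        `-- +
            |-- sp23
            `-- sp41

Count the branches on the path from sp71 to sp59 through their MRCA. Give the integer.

16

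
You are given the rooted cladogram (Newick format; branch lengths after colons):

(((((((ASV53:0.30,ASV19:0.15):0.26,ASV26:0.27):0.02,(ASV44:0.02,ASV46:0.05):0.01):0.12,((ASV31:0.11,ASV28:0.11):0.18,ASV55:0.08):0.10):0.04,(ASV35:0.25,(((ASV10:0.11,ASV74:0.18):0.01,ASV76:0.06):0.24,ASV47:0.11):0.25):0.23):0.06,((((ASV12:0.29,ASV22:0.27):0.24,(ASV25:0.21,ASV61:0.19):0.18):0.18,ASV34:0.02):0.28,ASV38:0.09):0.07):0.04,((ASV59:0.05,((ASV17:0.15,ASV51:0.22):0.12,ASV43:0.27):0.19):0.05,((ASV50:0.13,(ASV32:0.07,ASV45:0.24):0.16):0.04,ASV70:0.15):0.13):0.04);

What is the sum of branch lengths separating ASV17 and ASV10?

The path runs ASV17 → … → MRCA → … → ASV10; the MRCA is the root of the tree.
Branch lengths along that path: 0.15 + 0.12 + 0.19 + 0.05 + 0.04 + 0.04 + 0.06 + 0.23 + 0.25 + 0.24 + 0.01 + 0.11 = 1.49.

1.49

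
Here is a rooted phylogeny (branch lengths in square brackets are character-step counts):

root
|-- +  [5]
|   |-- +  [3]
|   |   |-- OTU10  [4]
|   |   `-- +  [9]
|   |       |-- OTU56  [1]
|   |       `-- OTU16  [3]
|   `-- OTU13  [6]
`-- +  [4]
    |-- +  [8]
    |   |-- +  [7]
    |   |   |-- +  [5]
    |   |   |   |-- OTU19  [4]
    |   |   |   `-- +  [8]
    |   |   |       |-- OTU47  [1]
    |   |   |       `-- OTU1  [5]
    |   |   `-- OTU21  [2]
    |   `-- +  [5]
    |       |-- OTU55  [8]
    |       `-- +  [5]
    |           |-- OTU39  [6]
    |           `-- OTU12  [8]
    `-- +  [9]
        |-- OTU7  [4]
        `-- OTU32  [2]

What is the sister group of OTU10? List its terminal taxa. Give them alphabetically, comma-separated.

OTU16, OTU56

OTU10 attaches to the tree at the node subtending (OTU10,(OTU56,OTU16)).
The other lineage descending from that same node — the sister group — is (OTU56,OTU16); its 2 tips in alphabetical order are the answer.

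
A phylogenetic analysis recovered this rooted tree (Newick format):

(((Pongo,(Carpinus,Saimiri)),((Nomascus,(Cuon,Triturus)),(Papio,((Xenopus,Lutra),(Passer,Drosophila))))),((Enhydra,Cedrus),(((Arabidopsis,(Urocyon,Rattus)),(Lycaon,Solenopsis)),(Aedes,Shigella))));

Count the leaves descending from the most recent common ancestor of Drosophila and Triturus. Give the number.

8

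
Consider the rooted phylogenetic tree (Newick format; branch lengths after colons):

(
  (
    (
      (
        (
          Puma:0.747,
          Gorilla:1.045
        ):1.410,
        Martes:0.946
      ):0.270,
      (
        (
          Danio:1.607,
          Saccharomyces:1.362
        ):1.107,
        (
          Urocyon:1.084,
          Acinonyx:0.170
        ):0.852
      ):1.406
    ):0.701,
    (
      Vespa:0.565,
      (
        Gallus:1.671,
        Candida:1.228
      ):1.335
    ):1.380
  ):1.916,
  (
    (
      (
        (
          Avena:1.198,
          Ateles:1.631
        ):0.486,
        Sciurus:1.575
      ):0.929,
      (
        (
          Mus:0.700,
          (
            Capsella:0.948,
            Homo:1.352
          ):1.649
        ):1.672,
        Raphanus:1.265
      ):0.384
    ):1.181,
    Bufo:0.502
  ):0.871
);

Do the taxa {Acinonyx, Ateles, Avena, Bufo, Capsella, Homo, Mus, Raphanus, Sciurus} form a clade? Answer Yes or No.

No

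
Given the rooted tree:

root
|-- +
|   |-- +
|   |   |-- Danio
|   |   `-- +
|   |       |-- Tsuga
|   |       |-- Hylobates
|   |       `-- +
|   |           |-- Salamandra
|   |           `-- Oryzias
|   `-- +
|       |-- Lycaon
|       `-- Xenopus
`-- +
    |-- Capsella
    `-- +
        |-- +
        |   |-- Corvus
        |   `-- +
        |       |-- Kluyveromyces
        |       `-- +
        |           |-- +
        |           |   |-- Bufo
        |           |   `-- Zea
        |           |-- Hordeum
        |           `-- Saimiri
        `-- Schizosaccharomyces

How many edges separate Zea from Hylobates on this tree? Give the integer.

11

The MRCA of Zea and Hylobates is the root of the tree.
From Zea up to that node: 7 branches. From Hylobates up to the same node: 4 branches. Total: 7 + 4 = 11.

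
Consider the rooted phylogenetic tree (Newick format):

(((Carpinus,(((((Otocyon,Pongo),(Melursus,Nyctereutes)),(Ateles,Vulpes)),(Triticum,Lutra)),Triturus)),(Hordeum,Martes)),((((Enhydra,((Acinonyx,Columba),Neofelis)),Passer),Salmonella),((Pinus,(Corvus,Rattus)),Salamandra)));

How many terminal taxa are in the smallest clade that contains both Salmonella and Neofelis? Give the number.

The MRCA of Salmonella and Neofelis is the node subtending (((Enhydra,((Acinonyx,Columba),Neofelis)),Passer),Salmonella).
That clade contains 6 terminal taxa: Acinonyx, Columba, Enhydra, Neofelis, Passer, Salmonella.

6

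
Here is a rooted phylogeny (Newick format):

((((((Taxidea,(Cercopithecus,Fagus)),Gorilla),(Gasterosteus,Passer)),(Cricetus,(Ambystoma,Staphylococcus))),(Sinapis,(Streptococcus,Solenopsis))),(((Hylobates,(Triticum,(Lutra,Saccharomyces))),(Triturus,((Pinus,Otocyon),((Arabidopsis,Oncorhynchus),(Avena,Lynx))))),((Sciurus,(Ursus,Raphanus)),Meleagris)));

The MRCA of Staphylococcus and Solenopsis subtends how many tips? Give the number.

The MRCA of Staphylococcus and Solenopsis is the node subtending (((((Taxidea,(Cercopithecus,Fagus)),Gorilla),(Gasterosteus,Passer)),(Cricetus,(Ambystoma,Staphylococcus))),(Sinapis,(Streptococcus,Solenopsis))).
That clade contains 12 terminal taxa: Ambystoma, Cercopithecus, Cricetus, Fagus, Gasterosteus, Gorilla, Passer, Sinapis, Solenopsis, Staphylococcus, Streptococcus, Taxidea.

12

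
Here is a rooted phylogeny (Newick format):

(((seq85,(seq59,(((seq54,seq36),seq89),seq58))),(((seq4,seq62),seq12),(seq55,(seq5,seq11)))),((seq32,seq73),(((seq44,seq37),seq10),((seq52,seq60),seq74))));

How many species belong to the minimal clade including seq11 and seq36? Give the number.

12

The MRCA of seq11 and seq36 is the node subtending ((seq85,(seq59,(((seq54,seq36),seq89),seq58))),(((seq4,seq62),seq12),(seq55,(seq5,seq11)))).
That clade contains 12 terminal taxa: seq11, seq12, seq36, seq4, seq5, seq54, seq55, seq58, seq59, seq62, seq85, seq89.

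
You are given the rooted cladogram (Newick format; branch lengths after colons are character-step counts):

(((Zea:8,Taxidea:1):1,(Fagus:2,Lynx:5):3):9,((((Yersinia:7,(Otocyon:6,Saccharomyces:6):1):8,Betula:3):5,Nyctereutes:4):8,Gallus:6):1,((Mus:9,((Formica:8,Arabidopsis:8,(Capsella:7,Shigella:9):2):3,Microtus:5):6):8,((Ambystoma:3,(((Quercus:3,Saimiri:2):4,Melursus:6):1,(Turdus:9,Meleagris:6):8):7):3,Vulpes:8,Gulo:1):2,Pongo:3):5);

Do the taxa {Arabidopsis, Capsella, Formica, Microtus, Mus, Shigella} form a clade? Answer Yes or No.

Yes

The most recent common ancestor of these taxa subtends (Mus,((Formica,Arabidopsis,(Capsella,Shigella)),Microtus)).
That clade has exactly 6 tips — every listed taxon and nothing else — so the group is monophyletic.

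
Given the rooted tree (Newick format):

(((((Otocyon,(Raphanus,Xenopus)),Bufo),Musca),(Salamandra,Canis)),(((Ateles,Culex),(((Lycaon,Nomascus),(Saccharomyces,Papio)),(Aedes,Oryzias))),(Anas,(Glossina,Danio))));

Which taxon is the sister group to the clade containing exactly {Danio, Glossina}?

Anas

The clade containing exactly {Danio, Glossina} attaches to the tree at the node subtending (Anas,(Glossina,Danio)).
The other lineage descending from that same node — the sister group — is the single tip Anas.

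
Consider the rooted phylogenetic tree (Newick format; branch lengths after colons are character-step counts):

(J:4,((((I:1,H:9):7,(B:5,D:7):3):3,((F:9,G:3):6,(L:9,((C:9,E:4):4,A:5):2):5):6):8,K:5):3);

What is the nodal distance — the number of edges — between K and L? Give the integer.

The MRCA of K and L is the node subtending ((((I,H),(B,D)),((F,G),(L,((C,E),A)))),K).
From K up to that node: 1 branch. From L up to the same node: 4 branches. Total: 1 + 4 = 5.

5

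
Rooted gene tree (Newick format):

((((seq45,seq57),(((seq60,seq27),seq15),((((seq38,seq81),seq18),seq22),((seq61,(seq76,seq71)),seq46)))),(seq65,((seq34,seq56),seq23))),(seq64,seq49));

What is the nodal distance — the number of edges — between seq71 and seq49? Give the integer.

The MRCA of seq71 and seq49 is the root of the tree.
From seq71 up to that node: 8 branches. From seq49 up to the same node: 2 branches. Total: 8 + 2 = 10.

10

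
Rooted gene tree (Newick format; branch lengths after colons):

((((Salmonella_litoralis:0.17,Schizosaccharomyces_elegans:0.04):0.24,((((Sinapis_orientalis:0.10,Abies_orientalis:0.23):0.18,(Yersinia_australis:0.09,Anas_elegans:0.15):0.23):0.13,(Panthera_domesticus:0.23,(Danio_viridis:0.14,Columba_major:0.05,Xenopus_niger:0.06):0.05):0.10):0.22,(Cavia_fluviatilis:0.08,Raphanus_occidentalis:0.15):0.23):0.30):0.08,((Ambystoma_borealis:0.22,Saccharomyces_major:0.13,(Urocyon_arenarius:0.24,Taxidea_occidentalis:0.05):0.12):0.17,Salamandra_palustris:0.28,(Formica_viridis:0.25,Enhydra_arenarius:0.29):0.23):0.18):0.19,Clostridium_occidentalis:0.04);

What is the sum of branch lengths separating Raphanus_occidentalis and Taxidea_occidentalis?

1.28

The path runs Raphanus_occidentalis → … → MRCA → … → Taxidea_occidentalis; the MRCA is the node subtending (((Salmonella_litoralis,Schizosaccharomyces_elegans),((((Sinapis_orientalis,Abies_orientalis),(Yersinia_australis,Anas_elegans)),(Panthera_domesticus,(Danio_viridis,Columba_major,Xenopus_niger))),(Cavia_fluviatilis,Raphanus_occidentalis))),((Ambystoma_borealis,Saccharomyces_major,(Urocyon_arenarius,Taxidea_occidentalis)),Salamandra_palustris,(Formica_viridis,Enhydra_arenarius))).
Branch lengths along that path: 0.15 + 0.23 + 0.30 + 0.08 + 0.18 + 0.17 + 0.12 + 0.05 = 1.28.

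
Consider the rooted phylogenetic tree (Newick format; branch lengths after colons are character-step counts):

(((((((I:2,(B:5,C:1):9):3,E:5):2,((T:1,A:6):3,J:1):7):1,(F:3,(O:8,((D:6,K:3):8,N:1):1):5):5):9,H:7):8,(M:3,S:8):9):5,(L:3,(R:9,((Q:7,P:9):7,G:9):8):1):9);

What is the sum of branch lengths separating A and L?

51

The path runs A → … → MRCA → … → L; the MRCA is the root of the tree.
Branch lengths along that path: 6 + 3 + 7 + 1 + 9 + 8 + 5 + 9 + 3 = 51.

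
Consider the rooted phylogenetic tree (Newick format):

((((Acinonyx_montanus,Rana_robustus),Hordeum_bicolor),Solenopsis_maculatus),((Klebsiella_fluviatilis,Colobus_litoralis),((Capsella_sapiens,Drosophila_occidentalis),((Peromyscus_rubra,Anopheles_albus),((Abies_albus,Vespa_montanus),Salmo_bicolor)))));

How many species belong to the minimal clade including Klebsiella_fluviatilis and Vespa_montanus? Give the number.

9

The MRCA of Klebsiella_fluviatilis and Vespa_montanus is the node subtending ((Klebsiella_fluviatilis,Colobus_litoralis),((Capsella_sapiens,Drosophila_occidentalis),((Peromyscus_rubra,Anopheles_albus),((Abies_albus,Vespa_montanus),Salmo_bicolor)))).
That clade contains 9 terminal taxa: Abies_albus, Anopheles_albus, Capsella_sapiens, Colobus_litoralis, Drosophila_occidentalis, Klebsiella_fluviatilis, Peromyscus_rubra, Salmo_bicolor, Vespa_montanus.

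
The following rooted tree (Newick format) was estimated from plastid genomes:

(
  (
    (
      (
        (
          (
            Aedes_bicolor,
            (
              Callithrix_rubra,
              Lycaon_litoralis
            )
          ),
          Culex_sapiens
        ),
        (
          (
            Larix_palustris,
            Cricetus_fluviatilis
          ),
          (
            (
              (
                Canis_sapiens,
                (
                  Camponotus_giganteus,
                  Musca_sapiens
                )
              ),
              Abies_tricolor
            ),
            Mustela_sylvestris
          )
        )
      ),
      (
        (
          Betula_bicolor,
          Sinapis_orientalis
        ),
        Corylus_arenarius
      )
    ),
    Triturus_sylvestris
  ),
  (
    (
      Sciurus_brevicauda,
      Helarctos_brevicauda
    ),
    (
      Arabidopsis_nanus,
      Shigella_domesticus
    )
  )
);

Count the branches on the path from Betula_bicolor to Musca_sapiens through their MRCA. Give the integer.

The MRCA of Betula_bicolor and Musca_sapiens is the node subtending ((((Aedes_bicolor,(Callithrix_rubra,Lycaon_litoralis)),Culex_sapiens),((Larix_palustris,Cricetus_fluviatilis),(((Canis_sapiens,(Camponotus_giganteus,Musca_sapiens)),Abies_tricolor),Mustela_sylvestris))),((Betula_bicolor,Sinapis_orientalis),Corylus_arenarius)).
From Betula_bicolor up to that node: 3 branches. From Musca_sapiens up to the same node: 7 branches. Total: 3 + 7 = 10.

10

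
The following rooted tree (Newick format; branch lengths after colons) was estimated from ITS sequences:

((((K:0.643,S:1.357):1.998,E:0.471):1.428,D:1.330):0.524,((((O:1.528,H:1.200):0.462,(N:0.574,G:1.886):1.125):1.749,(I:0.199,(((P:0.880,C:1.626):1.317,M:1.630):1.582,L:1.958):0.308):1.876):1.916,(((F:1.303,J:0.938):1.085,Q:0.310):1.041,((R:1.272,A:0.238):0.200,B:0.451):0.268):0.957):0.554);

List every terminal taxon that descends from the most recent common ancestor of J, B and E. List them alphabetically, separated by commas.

A, B, C, D, E, F, G, H, I, J, K, L, M, N, O, P, Q, R, S

Tracing J: it sits inside (F,J).
Tracing B: it sits inside ((R,A),B).
Tracing E: it sits inside ((K,S),E).
The smallest clade enclosing all 3 is the whole tree (their MRCA is the root), so the answer is all 19 tips in alphabetical order.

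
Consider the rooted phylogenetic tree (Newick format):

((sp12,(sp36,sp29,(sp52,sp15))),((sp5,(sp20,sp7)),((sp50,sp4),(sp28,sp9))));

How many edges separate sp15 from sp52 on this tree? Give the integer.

The MRCA of sp15 and sp52 is the node subtending (sp52,sp15).
From sp15 up to that node: 1 branch. From sp52 up to the same node: 1 branch. Total: 1 + 1 = 2.

2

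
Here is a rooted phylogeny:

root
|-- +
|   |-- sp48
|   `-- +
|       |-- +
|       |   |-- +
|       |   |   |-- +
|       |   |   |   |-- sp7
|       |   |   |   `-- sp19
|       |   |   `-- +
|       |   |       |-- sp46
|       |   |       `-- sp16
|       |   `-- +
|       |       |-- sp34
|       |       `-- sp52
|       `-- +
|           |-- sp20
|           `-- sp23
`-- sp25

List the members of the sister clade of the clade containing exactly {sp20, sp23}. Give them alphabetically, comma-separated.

The clade containing exactly {sp20, sp23} attaches to the tree at the node subtending ((((sp7,sp19),(sp46,sp16)),(sp34,sp52)),(sp20,sp23)).
The other lineage descending from that same node — the sister group — is (((sp7,sp19),(sp46,sp16)),(sp34,sp52)); its 6 tips in alphabetical order are the answer.

sp16, sp19, sp34, sp46, sp52, sp7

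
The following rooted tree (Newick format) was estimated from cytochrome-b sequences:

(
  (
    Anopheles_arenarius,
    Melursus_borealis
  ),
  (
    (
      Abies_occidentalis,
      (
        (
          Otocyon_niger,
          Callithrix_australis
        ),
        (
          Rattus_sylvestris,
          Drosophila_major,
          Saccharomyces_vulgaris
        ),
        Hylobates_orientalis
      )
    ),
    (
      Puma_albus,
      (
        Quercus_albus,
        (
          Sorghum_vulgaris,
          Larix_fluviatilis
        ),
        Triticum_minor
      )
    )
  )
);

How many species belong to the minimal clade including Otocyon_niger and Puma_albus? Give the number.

12

The MRCA of Otocyon_niger and Puma_albus is the node subtending ((Abies_occidentalis,((Otocyon_niger,Callithrix_australis),(Rattus_sylvestris,Drosophila_major,Saccharomyces_vulgaris),Hylobates_orientalis)),(Puma_albus,(Quercus_albus,(Sorghum_vulgaris,Larix_fluviatilis),Triticum_minor))).
That clade contains 12 terminal taxa: Abies_occidentalis, Callithrix_australis, Drosophila_major, Hylobates_orientalis, Larix_fluviatilis, Otocyon_niger, Puma_albus, Quercus_albus, Rattus_sylvestris, Saccharomyces_vulgaris, Sorghum_vulgaris, Triticum_minor.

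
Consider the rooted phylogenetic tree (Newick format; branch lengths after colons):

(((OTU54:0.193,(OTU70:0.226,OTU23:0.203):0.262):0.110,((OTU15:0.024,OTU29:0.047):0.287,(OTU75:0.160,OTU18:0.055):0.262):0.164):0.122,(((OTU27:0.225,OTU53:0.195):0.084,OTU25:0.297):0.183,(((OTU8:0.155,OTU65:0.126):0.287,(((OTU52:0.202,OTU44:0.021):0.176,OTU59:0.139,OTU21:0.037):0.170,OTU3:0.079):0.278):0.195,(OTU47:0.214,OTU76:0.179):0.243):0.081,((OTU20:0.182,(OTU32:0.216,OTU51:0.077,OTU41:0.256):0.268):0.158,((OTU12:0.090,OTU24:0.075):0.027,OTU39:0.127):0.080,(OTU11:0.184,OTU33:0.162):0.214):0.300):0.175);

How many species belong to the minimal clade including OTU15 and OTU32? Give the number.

28

The MRCA of OTU15 and OTU32 is the root, so the clade is the entire tree.
That clade contains 28 terminal taxa: OTU11, OTU12, OTU15, OTU18, OTU20, OTU21, OTU23, OTU24, OTU25, OTU27, OTU29, OTU3, OTU32, OTU33, OTU39, OTU41, OTU44, OTU47, OTU51, OTU52, OTU53, OTU54, OTU59, OTU65, OTU70, OTU75, OTU76, OTU8.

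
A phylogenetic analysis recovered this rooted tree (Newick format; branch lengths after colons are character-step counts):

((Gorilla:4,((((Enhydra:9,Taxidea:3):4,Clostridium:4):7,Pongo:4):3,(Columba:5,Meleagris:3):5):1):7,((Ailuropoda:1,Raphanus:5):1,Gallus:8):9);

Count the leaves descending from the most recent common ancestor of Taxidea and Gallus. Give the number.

The MRCA of Taxidea and Gallus is the root, so the clade is the entire tree.
That clade contains 10 terminal taxa: Ailuropoda, Clostridium, Columba, Enhydra, Gallus, Gorilla, Meleagris, Pongo, Raphanus, Taxidea.

10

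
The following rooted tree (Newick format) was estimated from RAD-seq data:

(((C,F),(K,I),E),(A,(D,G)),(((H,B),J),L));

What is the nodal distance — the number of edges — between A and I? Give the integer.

The MRCA of A and I is the root of the tree.
From A up to that node: 2 branches. From I up to the same node: 3 branches. Total: 2 + 3 = 5.

5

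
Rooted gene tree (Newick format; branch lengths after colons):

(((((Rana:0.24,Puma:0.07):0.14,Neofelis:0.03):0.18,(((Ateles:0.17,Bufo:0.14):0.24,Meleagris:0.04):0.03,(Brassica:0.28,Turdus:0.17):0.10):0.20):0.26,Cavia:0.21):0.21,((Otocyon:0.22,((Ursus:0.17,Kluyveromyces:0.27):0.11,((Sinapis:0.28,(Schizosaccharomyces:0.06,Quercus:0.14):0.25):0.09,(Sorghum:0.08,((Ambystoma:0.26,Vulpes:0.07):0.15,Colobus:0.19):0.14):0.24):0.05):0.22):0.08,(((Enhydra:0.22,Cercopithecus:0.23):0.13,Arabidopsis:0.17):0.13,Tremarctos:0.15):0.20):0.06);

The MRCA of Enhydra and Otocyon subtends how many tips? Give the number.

The MRCA of Enhydra and Otocyon is the node subtending ((Otocyon,((Ursus,Kluyveromyces),((Sinapis,(Schizosaccharomyces,Quercus)),(Sorghum,((Ambystoma,Vulpes),Colobus))))),(((Enhydra,Cercopithecus),Arabidopsis),Tremarctos)).
That clade contains 14 terminal taxa: Ambystoma, Arabidopsis, Cercopithecus, Colobus, Enhydra, Kluyveromyces, Otocyon, Quercus, Schizosaccharomyces, Sinapis, Sorghum, Tremarctos, Ursus, Vulpes.

14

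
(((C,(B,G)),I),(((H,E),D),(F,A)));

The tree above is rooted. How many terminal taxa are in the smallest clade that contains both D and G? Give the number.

9

The MRCA of D and G is the root, so the clade is the entire tree.
That clade contains 9 terminal taxa: A, B, C, D, E, F, G, H, I.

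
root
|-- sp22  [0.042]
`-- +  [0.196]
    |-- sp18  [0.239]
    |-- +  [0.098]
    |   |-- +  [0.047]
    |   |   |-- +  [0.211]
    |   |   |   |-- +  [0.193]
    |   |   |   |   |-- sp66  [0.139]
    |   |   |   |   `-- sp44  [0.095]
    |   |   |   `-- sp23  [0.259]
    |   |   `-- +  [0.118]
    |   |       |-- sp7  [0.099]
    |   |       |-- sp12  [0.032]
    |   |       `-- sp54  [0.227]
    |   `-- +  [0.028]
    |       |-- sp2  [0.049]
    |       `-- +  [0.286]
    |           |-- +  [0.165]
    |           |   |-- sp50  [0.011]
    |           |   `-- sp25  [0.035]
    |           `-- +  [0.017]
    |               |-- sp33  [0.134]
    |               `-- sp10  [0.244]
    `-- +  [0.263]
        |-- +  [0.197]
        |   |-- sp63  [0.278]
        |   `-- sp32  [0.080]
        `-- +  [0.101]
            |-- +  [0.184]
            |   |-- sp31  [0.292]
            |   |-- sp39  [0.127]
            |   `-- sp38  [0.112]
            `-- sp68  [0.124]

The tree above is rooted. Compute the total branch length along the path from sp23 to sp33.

The path runs sp23 → … → MRCA → … → sp33; the MRCA is the node subtending ((((sp66,sp44),sp23),(sp7,sp12,sp54)),(sp2,((sp50,sp25),(sp33,sp10)))).
Branch lengths along that path: 0.259 + 0.211 + 0.047 + 0.028 + 0.286 + 0.017 + 0.134 = 0.982.

0.982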